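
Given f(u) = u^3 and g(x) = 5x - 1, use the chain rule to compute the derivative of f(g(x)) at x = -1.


Using the chain rule: (f(g(x)))' = f'(g(x)) * g'(x)
First, find g(-1):
g(-1) = 5 * (-1) - 1 = -6
Next, f'(u) = 3u^2
And g'(x) = 5
So f'(g(-1)) * g'(-1)
= 3 * (-6)^2 * 5
= 3 * 36 * 5
= 540

540


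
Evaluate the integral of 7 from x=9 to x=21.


The integral of a constant k over [a, b] equals k * (b - a).
integral from 9 to 21 of 7 dx
= 7 * (21 - 9)
= 7 * 12
= 84

84


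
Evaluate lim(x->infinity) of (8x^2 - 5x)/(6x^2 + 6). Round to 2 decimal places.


For limits at infinity with equal-degree polynomials,
we compare leading coefficients.
Numerator leading term: 8x^2
Denominator leading term: 6x^2
Divide both by x^2:
lim = (8 - 5/x) / (6 + 6/x^2)
As x -> infinity, the 1/x and 1/x^2 terms vanish:
= 8/6 = 4/3 ≈ 1.33

1.33


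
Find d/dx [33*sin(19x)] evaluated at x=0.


Apply the chain rule to differentiate 33*sin(19x):
d/dx [33*sin(19x)]
= 33 * cos(19x) * d/dx(19x)
= 33 * 19 * cos(19x)
= 627 * cos(19x)
Evaluate at x = 0:
= 627 * cos(0)
= 627 * 1
= 627

627


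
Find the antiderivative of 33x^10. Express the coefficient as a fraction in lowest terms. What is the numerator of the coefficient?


Apply the power rule for integration:
integral of ax^n dx = a/(n+1) * x^(n+1) + C
integral of 33x^10 dx
= 33/11 * x^11 + C
= 3 * x^11 + C
The coefficient in lowest terms is 3 = 3/1, so its numerator is 3

3


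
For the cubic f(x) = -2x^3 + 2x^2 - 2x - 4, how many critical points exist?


Find where f'(x) = 0:
f(x) = -2x^3 + 2x^2 - 2x - 4
f'(x) = -6x^2 + 4x - 2
This is a quadratic in x. Use the discriminant to count real roots.
Discriminant = (4)^2 - 4 * (-6) * (-2)
= 16 - 48
= -32
Since discriminant < 0, f'(x) = 0 has no real solutions.
Number of critical points: 0

0


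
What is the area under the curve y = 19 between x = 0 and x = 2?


The area under a constant function y = 19 is a rectangle.
Width = 2 - 0 = 2
Height = 19
Area = width * height
= 2 * 19
= 38

38


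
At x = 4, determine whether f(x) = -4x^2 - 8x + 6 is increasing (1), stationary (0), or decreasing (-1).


Compute f'(x) to determine behavior:
f'(x) = -8x - 8
f'(4) = -8 * 4 - 8
= -32 - 8
= -40
Since f'(4) < 0, the function is decreasing (-1)

-1


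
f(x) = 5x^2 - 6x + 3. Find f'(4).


Differentiate term by term using power and sum rules:
f(x) = 5x^2 - 6x + 3
f'(x) = 10x - 6
Substitute x = 4:
f'(4) = 10 * 4 - 6
= 40 - 6
= 34

34


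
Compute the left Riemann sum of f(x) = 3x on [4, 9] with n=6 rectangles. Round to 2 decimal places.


Left Riemann sum uses left endpoints of each subinterval.
Interval: [4, 9], n = 6
dx = (9 - 4) / 6 = 5/6
Left endpoints: [4, 29/6, 17/3, 13/2, 22/3, 49/6]
f values: [12, 29/2, 17, 39/2, 22, 49/2]
Sum = dx * (sum of f values)
= 5/6 * 219/2
= 365/4 = 91.25

91.25


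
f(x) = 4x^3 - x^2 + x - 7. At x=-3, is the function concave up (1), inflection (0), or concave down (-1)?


Concavity is determined by the sign of f''(x).
f(x) = 4x^3 - x^2 + x - 7
f'(x) = 12x^2 - 2x + 1
f''(x) = 24x - 2
f''(-3) = 24 * (-3) - 2
= -72 - 2
= -74
Since f''(-3) < 0, the function is concave down (-1)

-1


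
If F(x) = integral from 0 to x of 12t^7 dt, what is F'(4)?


By the Fundamental Theorem of Calculus (Part 1):
If F(x) = integral from 0 to x of f(t) dt, then F'(x) = f(x)
Here f(t) = 12t^7
So F'(x) = 12x^7
Evaluate at x = 4:
F'(4) = 12 * 4^7
= 12 * 16384
= 196608

196608


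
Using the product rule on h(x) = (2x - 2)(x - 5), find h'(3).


Let u(x) = 2x - 2 and v(x) = x - 5
u'(x) = 2
v'(x) = 1
Product rule: h'(x) = u'(x)*v(x) + u(x)*v'(x)
= 2 * (x - 5) + (2x - 2) * 1
At x = 3:
u(3) = 2 * 3 - 2 = 4
v(3) = 1 * 3 - 5 = -2
h'(3) = 2 * (-2) + 4 * 1
= -4 + 4
= 0

0


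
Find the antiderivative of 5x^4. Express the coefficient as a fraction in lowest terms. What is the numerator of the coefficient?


Apply the power rule for integration:
integral of ax^n dx = a/(n+1) * x^(n+1) + C
integral of 5x^4 dx
= 5/5 * x^5 + C
= 1 * x^5 + C
The coefficient in lowest terms is 1 = 1/1, so its numerator is 1

1


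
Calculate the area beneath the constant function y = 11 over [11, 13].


The area under a constant function y = 11 is a rectangle.
Width = 13 - 11 = 2
Height = 11
Area = width * height
= 2 * 11
= 22

22


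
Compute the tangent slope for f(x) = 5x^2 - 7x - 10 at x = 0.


The slope of the tangent line equals f'(x) at the point.
f(x) = 5x^2 - 7x - 10
f'(x) = 10x - 7
At x = 0:
f'(0) = 10 * 0 - 7
= 0 - 7
= -7

-7


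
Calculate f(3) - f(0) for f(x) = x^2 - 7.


Net change = f(b) - f(a)
f(x) = x^2 - 7
Compute f(3):
f(3) = 1 * 3^2 + 0 * 3 - 7
= 9 + 0 - 7
= 2
Compute f(0):
f(0) = 1 * 0^2 + 0 * 0 - 7
= 0 + 0 - 7
= -7
Net change = 2 - (-7) = 9

9


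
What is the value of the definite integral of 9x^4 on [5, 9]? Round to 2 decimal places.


Find the antiderivative of 9x^4:
F(x) = 9/5 * x^5
Apply the Fundamental Theorem of Calculus:
F(9) - F(5)
= 9/5 * 9^5 - 9/5 * 5^5
= 9/5 * (59049 - 3125)
= 9/5 * 55924
= 503316/5 = 100663.20

100663.20


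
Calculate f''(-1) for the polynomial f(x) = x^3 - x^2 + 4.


First derivative:
f'(x) = 3x^2 - 2x
Second derivative:
f''(x) = 6x - 2
Substitute x = -1:
f''(-1) = 6 * (-1) - 2
= -6 - 2
= -8

-8


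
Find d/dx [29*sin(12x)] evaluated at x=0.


Apply the chain rule to differentiate 29*sin(12x):
d/dx [29*sin(12x)]
= 29 * cos(12x) * d/dx(12x)
= 29 * 12 * cos(12x)
= 348 * cos(12x)
Evaluate at x = 0:
= 348 * cos(0)
= 348 * 1
= 348

348


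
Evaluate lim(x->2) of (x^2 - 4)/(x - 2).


Direct substitution gives 0/0, so we factor the numerator.
Factor: (x^2 - 4) = (x - 2)(x + 2)
Cancel the common factor (x - 2):
(x^2 - 4)/(x - 2) = (x + 2)
Now substitute x = 2:
= (2 + 2) = 4

4


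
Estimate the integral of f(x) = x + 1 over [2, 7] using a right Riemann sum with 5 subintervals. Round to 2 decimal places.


Right Riemann sum uses right endpoints of each subinterval.
Interval: [2, 7], n = 5
dx = (7 - 2) / 5 = 1
Right endpoints: [3, 4, 5, 6, 7]
f values: [4, 5, 6, 7, 8]
Sum = dx * (sum of f values)
= 1 * 30
= 30 = 30.00

30.00


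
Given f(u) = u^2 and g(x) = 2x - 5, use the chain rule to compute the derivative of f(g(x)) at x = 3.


Using the chain rule: (f(g(x)))' = f'(g(x)) * g'(x)
First, find g(3):
g(3) = 2 * 3 - 5 = 1
Next, f'(u) = 2u
And g'(x) = 2
So f'(g(3)) * g'(3)
= 2 * 1 * 2
= 4

4


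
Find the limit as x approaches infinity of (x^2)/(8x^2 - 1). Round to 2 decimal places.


For limits at infinity with equal-degree polynomials,
we compare leading coefficients.
Numerator leading term: x^2
Denominator leading term: 8x^2
Divide both by x^2:
lim = (1) / (8 - 1/x^2)
As x -> infinity, the 1/x and 1/x^2 terms vanish:
= 1/8 ≈ 0.13

0.13


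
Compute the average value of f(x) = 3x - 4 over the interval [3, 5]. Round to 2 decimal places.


Average value = 1/(b-a) * integral from a to b of f(x) dx
First compute the integral of 3x - 4:
F(x) = (3/2)x^2 - 4x
F(5) = 3/2 * 25 - 4 * 5 = 35/2
F(3) = 3/2 * 9 - 4 * 3 = 3/2
Integral = 35/2 - 3/2 = 16
Average = 16 / (5 - 3) = 16 / 2
= 8 = 8.00

8.00


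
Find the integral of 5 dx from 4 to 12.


The integral of a constant k over [a, b] equals k * (b - a).
integral from 4 to 12 of 5 dx
= 5 * (12 - 4)
= 5 * 8
= 40

40


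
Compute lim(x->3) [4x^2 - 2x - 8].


Since polynomials are continuous, we use direct substitution.
lim(x->3) of 4x^2 - 2x - 8
= 4 * 3^2 - 2 * 3 - 8
= 36 - 6 - 8
= 22

22


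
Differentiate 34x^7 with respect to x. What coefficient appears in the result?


We apply the power rule: d/dx [ax^n] = a*n * x^(n-1)
d/dx [34x^7]
= 34 * 7 * x^(7-1)
= 238x^6
The coefficient is 238

238


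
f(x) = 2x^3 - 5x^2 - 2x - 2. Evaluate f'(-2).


Differentiate f(x) = 2x^3 - 5x^2 - 2x - 2 term by term:
f'(x) = 6x^2 - 10x - 2
Substitute x = -2:
f'(-2) = 6 * (-2)^2 - 10 * (-2) - 2
= 24 + 20 - 2
= 42

42


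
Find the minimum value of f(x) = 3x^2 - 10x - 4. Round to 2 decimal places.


For a quadratic f(x) = ax^2 + bx + c with a > 0, the minimum is at the vertex.
Vertex x-coordinate: x = -b/(2a)
x = -(-10) / (2 * 3)
x = 10/6 = 5/3
Substitute back to find the minimum value:
f(5/3) = 3 * (5/3)^2 - 10 * (5/3) - 4
= 25/3 - 50/3 - 4
= -37/3 ≈ -12.33

-12.33


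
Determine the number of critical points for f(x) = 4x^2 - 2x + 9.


Find where f'(x) = 0:
f'(x) = 8x - 2
Set f'(x) = 0:
8x - 2 = 0
x = 2 / 8 = 1/4
This is a linear equation in x, so there is exactly one solution.
Number of critical points: 1

1


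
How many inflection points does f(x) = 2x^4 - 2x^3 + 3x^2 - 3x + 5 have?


Inflection points occur where f''(x) = 0 and concavity changes.
f(x) = 2x^4 - 2x^3 + 3x^2 - 3x + 5
f'(x) = 8x^3 - 6x^2 + 6x - 3
f''(x) = 24x^2 - 12x + 6
This is a quadratic in x. Use the discriminant to count real roots.
Discriminant = (-12)^2 - 4 * 24 * 6
= 144 - 576
= -432
Since discriminant < 0, f''(x) = 0 has no real solutions.
Number of inflection points: 0

0


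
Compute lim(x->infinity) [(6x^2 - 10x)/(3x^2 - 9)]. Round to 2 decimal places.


For limits at infinity with equal-degree polynomials,
we compare leading coefficients.
Numerator leading term: 6x^2
Denominator leading term: 3x^2
Divide both by x^2:
lim = (6 - 10/x) / (3 - 9/x^2)
As x -> infinity, the 1/x and 1/x^2 terms vanish:
= 6/3 = 2 = 2.00

2.00


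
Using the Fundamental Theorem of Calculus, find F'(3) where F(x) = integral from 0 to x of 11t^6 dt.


By the Fundamental Theorem of Calculus (Part 1):
If F(x) = integral from 0 to x of f(t) dt, then F'(x) = f(x)
Here f(t) = 11t^6
So F'(x) = 11x^6
Evaluate at x = 3:
F'(3) = 11 * 3^6
= 11 * 729
= 8019

8019


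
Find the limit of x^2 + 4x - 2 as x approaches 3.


Since polynomials are continuous, we use direct substitution.
lim(x->3) of x^2 + 4x - 2
= 1 * 3^2 + 4 * 3 - 2
= 9 + 12 - 2
= 19

19


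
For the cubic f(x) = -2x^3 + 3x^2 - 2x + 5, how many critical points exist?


Find where f'(x) = 0:
f(x) = -2x^3 + 3x^2 - 2x + 5
f'(x) = -6x^2 + 6x - 2
This is a quadratic in x. Use the discriminant to count real roots.
Discriminant = (6)^2 - 4 * (-6) * (-2)
= 36 - 48
= -12
Since discriminant < 0, f'(x) = 0 has no real solutions.
Number of critical points: 0

0


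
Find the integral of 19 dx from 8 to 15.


The integral of a constant k over [a, b] equals k * (b - a).
integral from 8 to 15 of 19 dx
= 19 * (15 - 8)
= 19 * 7
= 133

133


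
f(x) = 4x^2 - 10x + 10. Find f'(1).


Differentiate term by term using power and sum rules:
f(x) = 4x^2 - 10x + 10
f'(x) = 8x - 10
Substitute x = 1:
f'(1) = 8 * 1 - 10
= 8 - 10
= -2

-2


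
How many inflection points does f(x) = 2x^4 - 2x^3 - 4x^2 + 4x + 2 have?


Inflection points occur where f''(x) = 0 and concavity changes.
f(x) = 2x^4 - 2x^3 - 4x^2 + 4x + 2
f'(x) = 8x^3 - 6x^2 - 8x + 4
f''(x) = 24x^2 - 12x - 8
This is a quadratic in x. Use the discriminant to count real roots.
Discriminant = (-12)^2 - 4 * 24 * (-8)
= 144 - (-768)
= 912
Since discriminant > 0, f''(x) = 0 has 2 distinct real solutions.
A quadratic with two distinct real roots changes sign at each root, so concavity changes at both.
Number of inflection points: 2

2


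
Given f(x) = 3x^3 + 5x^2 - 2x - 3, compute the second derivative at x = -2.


First derivative:
f'(x) = 9x^2 + 10x - 2
Second derivative:
f''(x) = 18x + 10
Substitute x = -2:
f''(-2) = 18 * (-2) + 10
= -36 + 10
= -26

-26


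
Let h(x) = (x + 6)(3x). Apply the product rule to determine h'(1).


Let u(x) = x + 6 and v(x) = 3x
u'(x) = 1
v'(x) = 3
Product rule: h'(x) = u'(x)*v(x) + u(x)*v'(x)
= 1 * (3x) + (x + 6) * 3
At x = 1:
u(1) = 1 * 1 + 6 = 7
v(1) = 3 * 1 + 0 = 3
h'(1) = 1 * 3 + 7 * 3
= 3 + 21
= 24

24


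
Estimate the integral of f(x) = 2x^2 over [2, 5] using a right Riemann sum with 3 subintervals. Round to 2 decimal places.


Right Riemann sum uses right endpoints of each subinterval.
Interval: [2, 5], n = 3
dx = (5 - 2) / 3 = 1
Right endpoints: [3, 4, 5]
f values: [18, 32, 50]
Sum = dx * (sum of f values)
= 1 * 100
= 100 = 100.00

100.00


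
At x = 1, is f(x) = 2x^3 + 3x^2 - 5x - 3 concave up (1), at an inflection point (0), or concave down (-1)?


Concavity is determined by the sign of f''(x).
f(x) = 2x^3 + 3x^2 - 5x - 3
f'(x) = 6x^2 + 6x - 5
f''(x) = 12x + 6
f''(1) = 12 * 1 + 6
= 12 + 6
= 18
Since f''(1) > 0, the function is concave up (1)

1


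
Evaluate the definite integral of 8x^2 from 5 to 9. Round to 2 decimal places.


Find the antiderivative of 8x^2:
F(x) = 8/3 * x^3
Apply the Fundamental Theorem of Calculus:
F(9) - F(5)
= 8/3 * 9^3 - 8/3 * 5^3
= 8/3 * (729 - 125)
= 8/3 * 604
= 4832/3 ≈ 1610.67

1610.67


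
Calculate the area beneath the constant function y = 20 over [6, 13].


The area under a constant function y = 20 is a rectangle.
Width = 13 - 6 = 7
Height = 20
Area = width * height
= 7 * 20
= 140

140


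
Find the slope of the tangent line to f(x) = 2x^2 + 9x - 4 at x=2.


The slope of the tangent line equals f'(x) at the point.
f(x) = 2x^2 + 9x - 4
f'(x) = 4x + 9
At x = 2:
f'(2) = 4 * 2 + 9
= 8 + 9
= 17

17


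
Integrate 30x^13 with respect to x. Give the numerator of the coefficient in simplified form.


Apply the power rule for integration:
integral of ax^n dx = a/(n+1) * x^(n+1) + C
integral of 30x^13 dx
= 30/14 * x^14 + C
= 15/7 * x^14 + C
The coefficient in lowest terms is 15/7, and its numerator is 15

15


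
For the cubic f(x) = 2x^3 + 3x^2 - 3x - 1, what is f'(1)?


Differentiate f(x) = 2x^3 + 3x^2 - 3x - 1 term by term:
f'(x) = 6x^2 + 6x - 3
Substitute x = 1:
f'(1) = 6 * 1^2 + 6 * 1 - 3
= 6 + 6 - 3
= 9

9


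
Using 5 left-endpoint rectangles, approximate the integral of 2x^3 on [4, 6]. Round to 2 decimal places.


Left Riemann sum uses left endpoints of each subinterval.
Interval: [4, 6], n = 5
dx = (6 - 4) / 5 = 2/5
Left endpoints: [4, 22/5, 24/5, 26/5, 28/5]
f values: [128, 21296/125, 27648/125, 35152/125, 43904/125]
Sum = dx * (sum of f values)
= 2/5 * 1152
= 2304/5 = 460.80

460.80


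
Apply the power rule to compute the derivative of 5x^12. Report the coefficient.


We apply the power rule: d/dx [ax^n] = a*n * x^(n-1)
d/dx [5x^12]
= 5 * 12 * x^(12-1)
= 60x^11
The coefficient is 60

60


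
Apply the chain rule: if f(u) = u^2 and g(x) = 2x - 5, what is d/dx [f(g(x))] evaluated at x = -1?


Using the chain rule: (f(g(x)))' = f'(g(x)) * g'(x)
First, find g(-1):
g(-1) = 2 * (-1) - 5 = -7
Next, f'(u) = 2u
And g'(x) = 2
So f'(g(-1)) * g'(-1)
= 2 * (-7) * 2
= -28

-28


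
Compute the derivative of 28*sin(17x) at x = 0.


Apply the chain rule to differentiate 28*sin(17x):
d/dx [28*sin(17x)]
= 28 * cos(17x) * d/dx(17x)
= 28 * 17 * cos(17x)
= 476 * cos(17x)
Evaluate at x = 0:
= 476 * cos(0)
= 476 * 1
= 476

476


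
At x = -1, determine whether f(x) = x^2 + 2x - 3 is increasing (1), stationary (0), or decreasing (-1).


Compute f'(x) to determine behavior:
f'(x) = 2x + 2
f'(-1) = 2 * (-1) + 2
= -2 + 2
= 0
Since f'(-1) = 0, the function is stationary (0)

0


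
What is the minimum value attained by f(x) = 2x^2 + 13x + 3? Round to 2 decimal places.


For a quadratic f(x) = ax^2 + bx + c with a > 0, the minimum is at the vertex.
Vertex x-coordinate: x = -b/(2a)
x = -(13) / (2 * 2)
x = -13/4
Substitute back to find the minimum value:
f(-13/4) = 2 * (-13/4)^2 + 13 * (-13/4) + 3
= 169/8 - 169/4 + 3
= -145/8 ≈ -18.13

-18.13


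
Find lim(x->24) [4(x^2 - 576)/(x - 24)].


Direct substitution gives 0/0, so we factor the numerator.
Factor: 4(x^2 - 576) = 4 * (x - 24)(x + 24)
Cancel the common factor (x - 24):
4(x^2 - 576)/(x - 24) = 4 * (x + 24)
Now substitute x = 24:
= 4 * (24 + 24) = 192

192


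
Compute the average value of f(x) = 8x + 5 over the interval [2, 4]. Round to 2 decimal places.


Average value = 1/(b-a) * integral from a to b of f(x) dx
First compute the integral of 8x + 5:
F(x) = 4x^2 + 5x
F(4) = 4 * 16 + 5 * 4 = 84
F(2) = 4 * 4 + 5 * 2 = 26
Integral = 84 - 26 = 58
Average = 58 / (4 - 2) = 58 / 2
= 29 = 29.00

29.00


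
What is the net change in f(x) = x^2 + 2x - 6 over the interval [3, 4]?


Net change = f(b) - f(a)
f(x) = x^2 + 2x - 6
Compute f(4):
f(4) = 1 * 4^2 + 2 * 4 - 6
= 16 + 8 - 6
= 18
Compute f(3):
f(3) = 1 * 3^2 + 2 * 3 - 6
= 9 + 6 - 6
= 9
Net change = 18 - 9 = 9

9


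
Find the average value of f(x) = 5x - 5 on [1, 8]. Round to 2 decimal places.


Average value = 1/(b-a) * integral from a to b of f(x) dx
First compute the integral of 5x - 5:
F(x) = (5/2)x^2 - 5x
F(8) = 5/2 * 64 - 5 * 8 = 120
F(1) = 5/2 * 1 - 5 * 1 = -5/2
Integral = 120 - (-5/2) = 245/2
Average = (245/2) / (8 - 1) = (245/2) / 7
= 35/2 = 17.50

17.50


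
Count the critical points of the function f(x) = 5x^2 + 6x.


Find where f'(x) = 0:
f'(x) = 10x + 6
Set f'(x) = 0:
10x + 6 = 0
x = -6 / 10 = -3/5
This is a linear equation in x, so there is exactly one solution.
Number of critical points: 1

1


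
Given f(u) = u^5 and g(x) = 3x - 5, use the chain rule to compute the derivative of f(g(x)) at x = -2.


Using the chain rule: (f(g(x)))' = f'(g(x)) * g'(x)
First, find g(-2):
g(-2) = 3 * (-2) - 5 = -11
Next, f'(u) = 5u^4
And g'(x) = 3
So f'(g(-2)) * g'(-2)
= 5 * (-11)^4 * 3
= 5 * 14641 * 3
= 219615

219615


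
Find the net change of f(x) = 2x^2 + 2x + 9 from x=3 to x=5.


Net change = f(b) - f(a)
f(x) = 2x^2 + 2x + 9
Compute f(5):
f(5) = 2 * 5^2 + 2 * 5 + 9
= 50 + 10 + 9
= 69
Compute f(3):
f(3) = 2 * 3^2 + 2 * 3 + 9
= 18 + 6 + 9
= 33
Net change = 69 - 33 = 36

36


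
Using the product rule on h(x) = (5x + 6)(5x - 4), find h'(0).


Let u(x) = 5x + 6 and v(x) = 5x - 4
u'(x) = 5
v'(x) = 5
Product rule: h'(x) = u'(x)*v(x) + u(x)*v'(x)
= 5 * (5x - 4) + (5x + 6) * 5
At x = 0:
u(0) = 5 * 0 + 6 = 6
v(0) = 5 * 0 - 4 = -4
h'(0) = 5 * (-4) + 6 * 5
= -20 + 30
= 10

10


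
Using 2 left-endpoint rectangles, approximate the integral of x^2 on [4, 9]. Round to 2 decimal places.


Left Riemann sum uses left endpoints of each subinterval.
Interval: [4, 9], n = 2
dx = (9 - 4) / 2 = 5/2
Left endpoints: [4, 13/2]
f values: [16, 169/4]
Sum = dx * (sum of f values)
= 5/2 * 233/4
= 1165/8 ≈ 145.63

145.63


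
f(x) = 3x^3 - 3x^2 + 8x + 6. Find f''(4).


First derivative:
f'(x) = 9x^2 - 6x + 8
Second derivative:
f''(x) = 18x - 6
Substitute x = 4:
f''(4) = 18 * 4 - 6
= 72 - 6
= 66

66


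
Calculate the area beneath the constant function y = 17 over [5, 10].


The area under a constant function y = 17 is a rectangle.
Width = 10 - 5 = 5
Height = 17
Area = width * height
= 5 * 17
= 85

85


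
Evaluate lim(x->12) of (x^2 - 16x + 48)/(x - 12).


Direct substitution gives 0/0, so we factor the numerator.
Factor: (x^2 - 16x + 48) = (x - 12)(x - 4)
Cancel the common factor (x - 12):
(x^2 - 16x + 48)/(x - 12) = (x - 4)
Now substitute x = 12:
= (12) - (4) = 8

8


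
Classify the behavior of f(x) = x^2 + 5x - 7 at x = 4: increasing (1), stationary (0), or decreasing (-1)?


Compute f'(x) to determine behavior:
f'(x) = 2x + 5
f'(4) = 2 * 4 + 5
= 8 + 5
= 13
Since f'(4) > 0, the function is increasing (1)

1


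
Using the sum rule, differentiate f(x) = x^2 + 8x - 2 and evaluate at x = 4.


Differentiate term by term using power and sum rules:
f(x) = x^2 + 8x - 2
f'(x) = 2x + 8
Substitute x = 4:
f'(4) = 2 * 4 + 8
= 8 + 8
= 16

16


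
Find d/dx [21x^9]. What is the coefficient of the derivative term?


We apply the power rule: d/dx [ax^n] = a*n * x^(n-1)
d/dx [21x^9]
= 21 * 9 * x^(9-1)
= 189x^8
The coefficient is 189

189


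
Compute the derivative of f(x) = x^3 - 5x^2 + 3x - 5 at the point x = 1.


Differentiate f(x) = x^3 - 5x^2 + 3x - 5 term by term:
f'(x) = 3x^2 - 10x + 3
Substitute x = 1:
f'(1) = 3 * 1^2 - 10 * 1 + 3
= 3 - 10 + 3
= -4

-4


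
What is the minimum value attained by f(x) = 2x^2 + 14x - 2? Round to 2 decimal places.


For a quadratic f(x) = ax^2 + bx + c with a > 0, the minimum is at the vertex.
Vertex x-coordinate: x = -b/(2a)
x = -(14) / (2 * 2)
x = -14/4 = -7/2
Substitute back to find the minimum value:
f(-7/2) = 2 * (-7/2)^2 + 14 * (-7/2) - 2
= 49/2 - 49 - 2
= -53/2 = -26.50

-26.50


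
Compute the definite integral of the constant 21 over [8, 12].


The integral of a constant k over [a, b] equals k * (b - a).
integral from 8 to 12 of 21 dx
= 21 * (12 - 8)
= 21 * 4
= 84

84


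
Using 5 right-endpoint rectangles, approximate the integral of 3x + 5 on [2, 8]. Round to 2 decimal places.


Right Riemann sum uses right endpoints of each subinterval.
Interval: [2, 8], n = 5
dx = (8 - 2) / 5 = 6/5
Right endpoints: [16/5, 22/5, 28/5, 34/5, 8]
f values: [73/5, 91/5, 109/5, 127/5, 29]
Sum = dx * (sum of f values)
= 6/5 * 109
= 654/5 = 130.80

130.80


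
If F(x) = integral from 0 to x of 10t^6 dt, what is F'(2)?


By the Fundamental Theorem of Calculus (Part 1):
If F(x) = integral from 0 to x of f(t) dt, then F'(x) = f(x)
Here f(t) = 10t^6
So F'(x) = 10x^6
Evaluate at x = 2:
F'(2) = 10 * 2^6
= 10 * 64
= 640

640


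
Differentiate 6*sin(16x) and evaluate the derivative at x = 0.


Apply the chain rule to differentiate 6*sin(16x):
d/dx [6*sin(16x)]
= 6 * cos(16x) * d/dx(16x)
= 6 * 16 * cos(16x)
= 96 * cos(16x)
Evaluate at x = 0:
= 96 * cos(0)
= 96 * 1
= 96

96


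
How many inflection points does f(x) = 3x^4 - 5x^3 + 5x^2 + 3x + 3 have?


Inflection points occur where f''(x) = 0 and concavity changes.
f(x) = 3x^4 - 5x^3 + 5x^2 + 3x + 3
f'(x) = 12x^3 - 15x^2 + 10x + 3
f''(x) = 36x^2 - 30x + 10
This is a quadratic in x. Use the discriminant to count real roots.
Discriminant = (-30)^2 - 4 * 36 * 10
= 900 - 1440
= -540
Since discriminant < 0, f''(x) = 0 has no real solutions.
Number of inflection points: 0

0


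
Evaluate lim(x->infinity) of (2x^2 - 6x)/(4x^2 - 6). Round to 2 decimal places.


For limits at infinity with equal-degree polynomials,
we compare leading coefficients.
Numerator leading term: 2x^2
Denominator leading term: 4x^2
Divide both by x^2:
lim = (2 - 6/x) / (4 - 6/x^2)
As x -> infinity, the 1/x and 1/x^2 terms vanish:
= 2/4 = 1/2 = 0.50

0.50


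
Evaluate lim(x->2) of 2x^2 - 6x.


Since polynomials are continuous, we use direct substitution.
lim(x->2) of 2x^2 - 6x
= 2 * 2^2 - 6 * 2 + 0
= 8 - 12 + 0
= -4

-4


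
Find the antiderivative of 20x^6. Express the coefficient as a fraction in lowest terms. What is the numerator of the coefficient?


Apply the power rule for integration:
integral of ax^n dx = a/(n+1) * x^(n+1) + C
integral of 20x^6 dx
= 20/7 * x^7 + C
The coefficient in lowest terms is 20/7, and its numerator is 20

20


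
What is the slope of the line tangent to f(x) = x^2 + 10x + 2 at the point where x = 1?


The slope of the tangent line equals f'(x) at the point.
f(x) = x^2 + 10x + 2
f'(x) = 2x + 10
At x = 1:
f'(1) = 2 * 1 + 10
= 2 + 10
= 12

12


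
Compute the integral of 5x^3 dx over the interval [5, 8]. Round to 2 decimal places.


Find the antiderivative of 5x^3:
F(x) = 5/4 * x^4
Apply the Fundamental Theorem of Calculus:
F(8) - F(5)
= 5/4 * 8^4 - 5/4 * 5^4
= 5/4 * (4096 - 625)
= 5/4 * 3471
= 17355/4 = 4338.75

4338.75


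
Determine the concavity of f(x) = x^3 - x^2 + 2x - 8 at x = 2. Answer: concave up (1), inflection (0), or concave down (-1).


Concavity is determined by the sign of f''(x).
f(x) = x^3 - x^2 + 2x - 8
f'(x) = 3x^2 - 2x + 2
f''(x) = 6x - 2
f''(2) = 6 * 2 - 2
= 12 - 2
= 10
Since f''(2) > 0, the function is concave up (1)

1


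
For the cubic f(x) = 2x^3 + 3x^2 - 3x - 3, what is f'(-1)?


Differentiate f(x) = 2x^3 + 3x^2 - 3x - 3 term by term:
f'(x) = 6x^2 + 6x - 3
Substitute x = -1:
f'(-1) = 6 * (-1)^2 + 6 * (-1) - 3
= 6 - 6 - 3
= -3

-3


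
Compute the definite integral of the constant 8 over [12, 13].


The integral of a constant k over [a, b] equals k * (b - a).
integral from 12 to 13 of 8 dx
= 8 * (13 - 12)
= 8 * 1
= 8

8


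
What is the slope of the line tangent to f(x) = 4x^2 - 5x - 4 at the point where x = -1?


The slope of the tangent line equals f'(x) at the point.
f(x) = 4x^2 - 5x - 4
f'(x) = 8x - 5
At x = -1:
f'(-1) = 8 * (-1) - 5
= -8 - 5
= -13

-13


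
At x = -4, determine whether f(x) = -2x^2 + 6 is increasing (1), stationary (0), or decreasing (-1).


Compute f'(x) to determine behavior:
f'(x) = -4x
f'(-4) = -4 * (-4) + 0
= 16 + 0
= 16
Since f'(-4) > 0, the function is increasing (1)

1


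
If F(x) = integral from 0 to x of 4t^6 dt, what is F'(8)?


By the Fundamental Theorem of Calculus (Part 1):
If F(x) = integral from 0 to x of f(t) dt, then F'(x) = f(x)
Here f(t) = 4t^6
So F'(x) = 4x^6
Evaluate at x = 8:
F'(8) = 4 * 8^6
= 4 * 262144
= 1048576

1048576


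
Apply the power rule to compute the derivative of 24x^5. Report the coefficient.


We apply the power rule: d/dx [ax^n] = a*n * x^(n-1)
d/dx [24x^5]
= 24 * 5 * x^(5-1)
= 120x^4
The coefficient is 120

120


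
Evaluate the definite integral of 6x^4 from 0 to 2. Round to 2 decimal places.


Find the antiderivative of 6x^4:
F(x) = 6/5 * x^5
Apply the Fundamental Theorem of Calculus:
F(2) - F(0)
= 6/5 * 2^5 - 6/5 * 0^5
= 6/5 * (32 - 0)
= 6/5 * 32
= 192/5 = 38.40

38.40


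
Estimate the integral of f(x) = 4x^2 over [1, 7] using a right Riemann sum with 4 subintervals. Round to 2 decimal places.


Right Riemann sum uses right endpoints of each subinterval.
Interval: [1, 7], n = 4
dx = (7 - 1) / 4 = 3/2
Right endpoints: [5/2, 4, 11/2, 7]
f values: [25, 64, 121, 196]
Sum = dx * (sum of f values)
= 3/2 * 406
= 609 = 609.00

609.00


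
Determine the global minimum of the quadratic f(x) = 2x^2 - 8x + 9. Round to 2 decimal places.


For a quadratic f(x) = ax^2 + bx + c with a > 0, the minimum is at the vertex.
Vertex x-coordinate: x = -b/(2a)
x = -(-8) / (2 * 2)
x = 8/4 = 2
Substitute back to find the minimum value:
f(2) = 2 * 2^2 - 8 * 2 + 9
= 8 - 16 + 9
= 1 = 1.00

1.00


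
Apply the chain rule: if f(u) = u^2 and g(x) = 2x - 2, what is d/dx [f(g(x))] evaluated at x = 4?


Using the chain rule: (f(g(x)))' = f'(g(x)) * g'(x)
First, find g(4):
g(4) = 2 * 4 - 2 = 6
Next, f'(u) = 2u
And g'(x) = 2
So f'(g(4)) * g'(4)
= 2 * 6 * 2
= 24

24


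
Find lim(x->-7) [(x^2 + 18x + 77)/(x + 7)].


Direct substitution gives 0/0, so we factor the numerator.
Factor: (x^2 + 18x + 77) = (x + 7)(x + 11)
Cancel the common factor (x + 7):
(x^2 + 18x + 77)/(x + 7) = (x + 11)
Now substitute x = -7:
= (-7) - (-11) = 4

4


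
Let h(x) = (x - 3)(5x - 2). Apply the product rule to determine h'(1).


Let u(x) = x - 3 and v(x) = 5x - 2
u'(x) = 1
v'(x) = 5
Product rule: h'(x) = u'(x)*v(x) + u(x)*v'(x)
= 1 * (5x - 2) + (x - 3) * 5
At x = 1:
u(1) = 1 * 1 - 3 = -2
v(1) = 5 * 1 - 2 = 3
h'(1) = 1 * 3 + (-2) * 5
= 3 - 10
= -7

-7


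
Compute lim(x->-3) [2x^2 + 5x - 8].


Since polynomials are continuous, we use direct substitution.
lim(x->-3) of 2x^2 + 5x - 8
= 2 * (-3)^2 + 5 * (-3) - 8
= 18 - 15 - 8
= -5

-5


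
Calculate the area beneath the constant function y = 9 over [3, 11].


The area under a constant function y = 9 is a rectangle.
Width = 11 - 3 = 8
Height = 9
Area = width * height
= 8 * 9
= 72

72


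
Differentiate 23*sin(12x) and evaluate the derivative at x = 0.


Apply the chain rule to differentiate 23*sin(12x):
d/dx [23*sin(12x)]
= 23 * cos(12x) * d/dx(12x)
= 23 * 12 * cos(12x)
= 276 * cos(12x)
Evaluate at x = 0:
= 276 * cos(0)
= 276 * 1
= 276

276


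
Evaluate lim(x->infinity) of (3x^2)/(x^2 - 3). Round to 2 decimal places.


For limits at infinity with equal-degree polynomials,
we compare leading coefficients.
Numerator leading term: 3x^2
Denominator leading term: x^2
Divide both by x^2:
lim = (3) / (1 - 3/x^2)
As x -> infinity, the 1/x and 1/x^2 terms vanish:
= 3/1 = 3 = 3.00

3.00


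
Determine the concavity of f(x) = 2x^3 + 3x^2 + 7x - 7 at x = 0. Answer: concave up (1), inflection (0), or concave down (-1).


Concavity is determined by the sign of f''(x).
f(x) = 2x^3 + 3x^2 + 7x - 7
f'(x) = 6x^2 + 6x + 7
f''(x) = 12x + 6
f''(0) = 12 * 0 + 6
= 0 + 6
= 6
Since f''(0) > 0, the function is concave up (1)

1


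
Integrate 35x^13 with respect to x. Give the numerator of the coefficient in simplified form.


Apply the power rule for integration:
integral of ax^n dx = a/(n+1) * x^(n+1) + C
integral of 35x^13 dx
= 35/14 * x^14 + C
= 5/2 * x^14 + C
The coefficient in lowest terms is 5/2, and its numerator is 5

5


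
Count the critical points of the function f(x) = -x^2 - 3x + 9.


Find where f'(x) = 0:
f'(x) = -2x - 3
Set f'(x) = 0:
-2x - 3 = 0
x = 3 / (-2) = -3/2
This is a linear equation in x, so there is exactly one solution.
Number of critical points: 1

1


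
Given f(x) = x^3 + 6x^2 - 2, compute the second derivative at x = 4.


First derivative:
f'(x) = 3x^2 + 12x
Second derivative:
f''(x) = 6x + 12
Substitute x = 4:
f''(4) = 6 * 4 + 12
= 24 + 12
= 36

36


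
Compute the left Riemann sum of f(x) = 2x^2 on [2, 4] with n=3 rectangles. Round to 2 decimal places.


Left Riemann sum uses left endpoints of each subinterval.
Interval: [2, 4], n = 3
dx = (4 - 2) / 3 = 2/3
Left endpoints: [2, 8/3, 10/3]
f values: [8, 128/9, 200/9]
Sum = dx * (sum of f values)
= 2/3 * 400/9
= 800/27 ≈ 29.63

29.63


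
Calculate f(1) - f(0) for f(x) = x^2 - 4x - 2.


Net change = f(b) - f(a)
f(x) = x^2 - 4x - 2
Compute f(1):
f(1) = 1 * 1^2 - 4 * 1 - 2
= 1 - 4 - 2
= -5
Compute f(0):
f(0) = 1 * 0^2 - 4 * 0 - 2
= 0 + 0 - 2
= -2
Net change = -5 - (-2) = -3

-3


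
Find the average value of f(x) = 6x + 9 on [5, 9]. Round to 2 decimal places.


Average value = 1/(b-a) * integral from a to b of f(x) dx
First compute the integral of 6x + 9:
F(x) = 3x^2 + 9x
F(9) = 3 * 81 + 9 * 9 = 324
F(5) = 3 * 25 + 9 * 5 = 120
Integral = 324 - 120 = 204
Average = 204 / (9 - 5) = 204 / 4
= 51 = 51.00

51.00


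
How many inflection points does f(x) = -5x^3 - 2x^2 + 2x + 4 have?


Inflection points occur where f''(x) = 0 and concavity changes.
f(x) = -5x^3 - 2x^2 + 2x + 4
f'(x) = -15x^2 - 4x + 2
f''(x) = -30x - 4
Set f''(x) = 0:
-30x - 4 = 0
x = 4 / (-30) = -2/15
Since f''(x) is linear (degree 1), it changes sign at this point.
Therefore there is exactly 1 inflection point.

1


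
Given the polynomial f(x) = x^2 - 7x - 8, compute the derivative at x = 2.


Differentiate term by term using power and sum rules:
f(x) = x^2 - 7x - 8
f'(x) = 2x - 7
Substitute x = 2:
f'(2) = 2 * 2 - 7
= 4 - 7
= -3

-3


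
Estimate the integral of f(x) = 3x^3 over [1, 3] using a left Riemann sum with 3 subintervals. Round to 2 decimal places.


Left Riemann sum uses left endpoints of each subinterval.
Interval: [1, 3], n = 3
dx = (3 - 1) / 3 = 2/3
Left endpoints: [1, 5/3, 7/3]
f values: [3, 125/9, 343/9]
Sum = dx * (sum of f values)
= 2/3 * 55
= 110/3 ≈ 36.67

36.67


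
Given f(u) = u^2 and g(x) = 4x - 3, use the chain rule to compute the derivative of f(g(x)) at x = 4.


Using the chain rule: (f(g(x)))' = f'(g(x)) * g'(x)
First, find g(4):
g(4) = 4 * 4 - 3 = 13
Next, f'(u) = 2u
And g'(x) = 4
So f'(g(4)) * g'(4)
= 2 * 13 * 4
= 104

104


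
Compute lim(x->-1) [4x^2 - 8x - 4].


Since polynomials are continuous, we use direct substitution.
lim(x->-1) of 4x^2 - 8x - 4
= 4 * (-1)^2 - 8 * (-1) - 4
= 4 + 8 - 4
= 8

8


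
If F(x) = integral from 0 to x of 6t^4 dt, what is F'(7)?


By the Fundamental Theorem of Calculus (Part 1):
If F(x) = integral from 0 to x of f(t) dt, then F'(x) = f(x)
Here f(t) = 6t^4
So F'(x) = 6x^4
Evaluate at x = 7:
F'(7) = 6 * 7^4
= 6 * 2401
= 14406

14406


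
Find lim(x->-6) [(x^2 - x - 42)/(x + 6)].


Direct substitution gives 0/0, so we factor the numerator.
Factor: (x^2 - x - 42) = (x + 6)(x - 7)
Cancel the common factor (x + 6):
(x^2 - x - 42)/(x + 6) = (x - 7)
Now substitute x = -6:
= (-6) - (7) = -13

-13


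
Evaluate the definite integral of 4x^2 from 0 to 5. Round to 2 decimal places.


Find the antiderivative of 4x^2:
F(x) = 4/3 * x^3
Apply the Fundamental Theorem of Calculus:
F(5) - F(0)
= 4/3 * 5^3 - 4/3 * 0^3
= 4/3 * (125 - 0)
= 4/3 * 125
= 500/3 ≈ 166.67

166.67


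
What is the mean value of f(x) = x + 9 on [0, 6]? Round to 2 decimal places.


Average value = 1/(b-a) * integral from a to b of f(x) dx
First compute the integral of x + 9:
F(x) = (1/2)x^2 + 9x
F(6) = 1/2 * 36 + 9 * 6 = 72
F(0) = 1/2 * 0 + 9 * 0 = 0
Integral = 72 - 0 = 72
Average = 72 / (6 - 0) = 72 / 6
= 12 = 12.00

12.00


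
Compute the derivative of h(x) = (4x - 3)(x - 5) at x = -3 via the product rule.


Let u(x) = 4x - 3 and v(x) = x - 5
u'(x) = 4
v'(x) = 1
Product rule: h'(x) = u'(x)*v(x) + u(x)*v'(x)
= 4 * (x - 5) + (4x - 3) * 1
At x = -3:
u(-3) = 4 * (-3) - 3 = -15
v(-3) = 1 * (-3) - 5 = -8
h'(-3) = 4 * (-8) + (-15) * 1
= -32 - 15
= -47

-47


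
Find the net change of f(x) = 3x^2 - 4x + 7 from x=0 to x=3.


Net change = f(b) - f(a)
f(x) = 3x^2 - 4x + 7
Compute f(3):
f(3) = 3 * 3^2 - 4 * 3 + 7
= 27 - 12 + 7
= 22
Compute f(0):
f(0) = 3 * 0^2 - 4 * 0 + 7
= 0 + 0 + 7
= 7
Net change = 22 - 7 = 15

15


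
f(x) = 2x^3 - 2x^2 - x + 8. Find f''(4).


First derivative:
f'(x) = 6x^2 - 4x - 1
Second derivative:
f''(x) = 12x - 4
Substitute x = 4:
f''(4) = 12 * 4 - 4
= 48 - 4
= 44

44


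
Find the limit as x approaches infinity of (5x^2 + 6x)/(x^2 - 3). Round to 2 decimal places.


For limits at infinity with equal-degree polynomials,
we compare leading coefficients.
Numerator leading term: 5x^2
Denominator leading term: x^2
Divide both by x^2:
lim = (5 + 6/x) / (1 - 3/x^2)
As x -> infinity, the 1/x and 1/x^2 terms vanish:
= 5/1 = 5 = 5.00

5.00


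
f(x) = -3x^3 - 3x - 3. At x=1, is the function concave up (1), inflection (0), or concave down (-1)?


Concavity is determined by the sign of f''(x).
f(x) = -3x^3 - 3x - 3
f'(x) = -9x^2 - 3
f''(x) = -18x
f''(1) = -18 * 1 + 0
= -18 + 0
= -18
Since f''(1) < 0, the function is concave down (-1)

-1


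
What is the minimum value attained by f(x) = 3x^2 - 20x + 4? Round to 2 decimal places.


For a quadratic f(x) = ax^2 + bx + c with a > 0, the minimum is at the vertex.
Vertex x-coordinate: x = -b/(2a)
x = -(-20) / (2 * 3)
x = 20/6 = 10/3
Substitute back to find the minimum value:
f(10/3) = 3 * (10/3)^2 - 20 * (10/3) + 4
= 100/3 - 200/3 + 4
= -88/3 ≈ -29.33

-29.33


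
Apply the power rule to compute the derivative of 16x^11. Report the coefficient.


We apply the power rule: d/dx [ax^n] = a*n * x^(n-1)
d/dx [16x^11]
= 16 * 11 * x^(11-1)
= 176x^10
The coefficient is 176

176


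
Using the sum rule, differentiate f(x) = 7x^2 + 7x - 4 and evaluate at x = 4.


Differentiate term by term using power and sum rules:
f(x) = 7x^2 + 7x - 4
f'(x) = 14x + 7
Substitute x = 4:
f'(4) = 14 * 4 + 7
= 56 + 7
= 63

63


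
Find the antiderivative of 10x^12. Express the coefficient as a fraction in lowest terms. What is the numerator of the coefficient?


Apply the power rule for integration:
integral of ax^n dx = a/(n+1) * x^(n+1) + C
integral of 10x^12 dx
= 10/13 * x^13 + C
The coefficient in lowest terms is 10/13, and its numerator is 10

10


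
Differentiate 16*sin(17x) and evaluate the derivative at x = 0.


Apply the chain rule to differentiate 16*sin(17x):
d/dx [16*sin(17x)]
= 16 * cos(17x) * d/dx(17x)
= 16 * 17 * cos(17x)
= 272 * cos(17x)
Evaluate at x = 0:
= 272 * cos(0)
= 272 * 1
= 272

272


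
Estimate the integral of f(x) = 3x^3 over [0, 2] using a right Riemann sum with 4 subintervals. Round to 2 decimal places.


Right Riemann sum uses right endpoints of each subinterval.
Interval: [0, 2], n = 4
dx = (2 - 0) / 4 = 1/2
Right endpoints: [1/2, 1, 3/2, 2]
f values: [3/8, 3, 81/8, 24]
Sum = dx * (sum of f values)
= 1/2 * 75/2
= 75/4 = 18.75

18.75


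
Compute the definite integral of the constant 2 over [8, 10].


The integral of a constant k over [a, b] equals k * (b - a).
integral from 8 to 10 of 2 dx
= 2 * (10 - 8)
= 2 * 2
= 4

4


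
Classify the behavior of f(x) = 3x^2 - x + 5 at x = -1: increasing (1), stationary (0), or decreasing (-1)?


Compute f'(x) to determine behavior:
f'(x) = 6x - 1
f'(-1) = 6 * (-1) - 1
= -6 - 1
= -7
Since f'(-1) < 0, the function is decreasing (-1)

-1


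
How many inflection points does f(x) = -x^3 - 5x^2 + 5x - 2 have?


Inflection points occur where f''(x) = 0 and concavity changes.
f(x) = -x^3 - 5x^2 + 5x - 2
f'(x) = -3x^2 - 10x + 5
f''(x) = -6x - 10
Set f''(x) = 0:
-6x - 10 = 0
x = 10 / (-6) = -5/3
Since f''(x) is linear (degree 1), it changes sign at this point.
Therefore there is exactly 1 inflection point.

1


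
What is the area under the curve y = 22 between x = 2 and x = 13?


The area under a constant function y = 22 is a rectangle.
Width = 13 - 2 = 11
Height = 22
Area = width * height
= 11 * 22
= 242

242


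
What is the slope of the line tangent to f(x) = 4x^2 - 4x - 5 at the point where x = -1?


The slope of the tangent line equals f'(x) at the point.
f(x) = 4x^2 - 4x - 5
f'(x) = 8x - 4
At x = -1:
f'(-1) = 8 * (-1) - 4
= -8 - 4
= -12

-12


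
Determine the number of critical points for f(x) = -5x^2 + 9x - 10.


Find where f'(x) = 0:
f'(x) = -10x + 9
Set f'(x) = 0:
-10x + 9 = 0
x = -9 / (-10) = 9/10
This is a linear equation in x, so there is exactly one solution.
Number of critical points: 1

1


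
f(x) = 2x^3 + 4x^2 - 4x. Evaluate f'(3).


Differentiate f(x) = 2x^3 + 4x^2 - 4x term by term:
f'(x) = 6x^2 + 8x - 4
Substitute x = 3:
f'(3) = 6 * 3^2 + 8 * 3 - 4
= 54 + 24 - 4
= 74

74


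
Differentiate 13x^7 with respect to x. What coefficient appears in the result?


We apply the power rule: d/dx [ax^n] = a*n * x^(n-1)
d/dx [13x^7]
= 13 * 7 * x^(7-1)
= 91x^6
The coefficient is 91

91


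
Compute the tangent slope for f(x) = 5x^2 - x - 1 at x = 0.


The slope of the tangent line equals f'(x) at the point.
f(x) = 5x^2 - x - 1
f'(x) = 10x - 1
At x = 0:
f'(0) = 10 * 0 - 1
= 0 - 1
= -1

-1


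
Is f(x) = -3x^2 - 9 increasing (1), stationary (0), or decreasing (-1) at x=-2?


Compute f'(x) to determine behavior:
f'(x) = -6x
f'(-2) = -6 * (-2) + 0
= 12 + 0
= 12
Since f'(-2) > 0, the function is increasing (1)

1


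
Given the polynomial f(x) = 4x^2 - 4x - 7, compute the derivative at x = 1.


Differentiate term by term using power and sum rules:
f(x) = 4x^2 - 4x - 7
f'(x) = 8x - 4
Substitute x = 1:
f'(1) = 8 * 1 - 4
= 8 - 4
= 4

4


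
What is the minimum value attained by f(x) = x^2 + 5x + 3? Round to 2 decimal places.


For a quadratic f(x) = ax^2 + bx + c with a > 0, the minimum is at the vertex.
Vertex x-coordinate: x = -b/(2a)
x = -(5) / (2 * 1)
x = -5/2
Substitute back to find the minimum value:
f(-5/2) = 1 * (-5/2)^2 + 5 * (-5/2) + 3
= 25/4 - 25/2 + 3
= -13/4 = -3.25

-3.25


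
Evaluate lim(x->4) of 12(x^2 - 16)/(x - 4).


Direct substitution gives 0/0, so we factor the numerator.
Factor: 12(x^2 - 16) = 12 * (x - 4)(x + 4)
Cancel the common factor (x - 4):
12(x^2 - 16)/(x - 4) = 12 * (x + 4)
Now substitute x = 4:
= 12 * (4 + 4) = 96

96


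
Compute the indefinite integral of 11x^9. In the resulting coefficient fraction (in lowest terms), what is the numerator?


Apply the power rule for integration:
integral of ax^n dx = a/(n+1) * x^(n+1) + C
integral of 11x^9 dx
= 11/10 * x^10 + C
The coefficient in lowest terms is 11/10, and its numerator is 11

11


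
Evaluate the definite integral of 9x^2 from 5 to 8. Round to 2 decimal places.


Find the antiderivative of 9x^2:
F(x) = 9/3 * x^3
Apply the Fundamental Theorem of Calculus:
F(8) - F(5)
= 9/3 * 8^3 - 9/3 * 5^3
= 9/3 * (512 - 125)
= 9/3 * 387
= 1161 = 1161.00

1161.00


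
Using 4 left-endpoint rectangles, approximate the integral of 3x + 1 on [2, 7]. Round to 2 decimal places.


Left Riemann sum uses left endpoints of each subinterval.
Interval: [2, 7], n = 4
dx = (7 - 2) / 4 = 5/4
Left endpoints: [2, 13/4, 9/2, 23/4]
f values: [7, 43/4, 29/2, 73/4]
Sum = dx * (sum of f values)
= 5/4 * 101/2
= 505/8 ≈ 63.13

63.13
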